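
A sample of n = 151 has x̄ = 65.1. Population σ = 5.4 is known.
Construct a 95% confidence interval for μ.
(64.24, 65.96)

z-interval (σ known):
z* = 1.960 for 95% confidence

Margin of error = z* · σ/√n = 1.960 · 5.4/√151 = 0.86

CI: (65.1 - 0.86, 65.1 + 0.86) = (64.24, 65.96)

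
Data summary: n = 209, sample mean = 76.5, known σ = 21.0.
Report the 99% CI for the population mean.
(72.76, 80.24)

z-interval (σ known):
z* = 2.576 for 99% confidence

Margin of error = z* · σ/√n = 2.576 · 21.0/√209 = 3.74

CI: (76.5 - 3.74, 76.5 + 3.74) = (72.76, 80.24)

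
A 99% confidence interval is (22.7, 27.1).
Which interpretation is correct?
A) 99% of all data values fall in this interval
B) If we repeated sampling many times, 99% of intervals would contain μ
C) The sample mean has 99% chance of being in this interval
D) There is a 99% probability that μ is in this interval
B

A) Wrong — a CI is about the parameter μ, not individual data values.
B) Correct — this is the frequentist long-run coverage interpretation.
C) Wrong — x̄ is observed and sits in the interval by construction.
D) Wrong — μ is fixed; the randomness lives in the interval, not in μ.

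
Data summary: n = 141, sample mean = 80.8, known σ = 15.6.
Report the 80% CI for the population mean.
(79.12, 82.48)

z-interval (σ known):
z* = 1.282 for 80% confidence

Margin of error = z* · σ/√n = 1.282 · 15.6/√141 = 1.68

CI: (80.8 - 1.68, 80.8 + 1.68) = (79.12, 82.48)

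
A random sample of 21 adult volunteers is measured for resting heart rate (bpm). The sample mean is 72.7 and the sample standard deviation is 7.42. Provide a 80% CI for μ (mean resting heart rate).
(70.55, 74.85)

t-interval (σ unknown):
df = n - 1 = 20
t* = 1.325 for 80% confidence

Margin of error = t* · s/√n = 1.325 · 7.42/√21 = 2.15

CI: (70.55, 74.85)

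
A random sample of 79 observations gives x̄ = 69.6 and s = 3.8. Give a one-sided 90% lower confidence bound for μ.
μ ≥ 69.05

Lower bound (one-sided):
t* = 1.292 (one-sided for 90%)
Lower bound = x̄ - t* · s/√n = 69.6 - 1.292 · 3.8/√79 = 69.05

We are 90% confident that μ ≥ 69.05.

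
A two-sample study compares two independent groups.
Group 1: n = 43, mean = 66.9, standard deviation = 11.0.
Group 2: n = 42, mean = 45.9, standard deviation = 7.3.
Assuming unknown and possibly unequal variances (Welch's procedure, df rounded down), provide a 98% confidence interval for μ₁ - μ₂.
(16.19, 25.81)

Difference: x̄₁ - x̄₂ = 21.00
SE = √(s₁²/n₁ + s₂²/n₂) = √(11.0²/43 + 7.3²/42) = 2.0206
df = 73.17 → 73 (Welch–Satterthwaite, rounded down)
t* = 2.379

CI: 21.00 ± 2.379 · 2.0206 = 21.00 ± 4.81 = (16.19, 25.81)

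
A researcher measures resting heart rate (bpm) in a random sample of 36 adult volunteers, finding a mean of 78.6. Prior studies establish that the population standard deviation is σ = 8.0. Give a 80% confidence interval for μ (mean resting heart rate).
(76.89, 80.31)

z-interval (σ known):
z* = 1.282 for 80% confidence

Margin of error = z* · σ/√n = 1.282 · 8.0/√36 = 1.71

CI: (78.6 - 1.71, 78.6 + 1.71) = (76.89, 80.31)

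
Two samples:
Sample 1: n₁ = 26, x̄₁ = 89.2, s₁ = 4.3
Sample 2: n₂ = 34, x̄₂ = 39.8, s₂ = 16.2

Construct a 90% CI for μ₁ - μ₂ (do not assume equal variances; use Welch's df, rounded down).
(44.50, 54.30)

Difference: x̄₁ - x̄₂ = 49.40
SE = √(s₁²/n₁ + s₂²/n₂) = √(4.3²/26 + 16.2²/34) = 2.9034
df = 38.92 → 38 (Welch–Satterthwaite, rounded down)
t* = 1.686

CI: 49.40 ± 1.686 · 2.9034 = 49.40 ± 4.90 = (44.50, 54.30)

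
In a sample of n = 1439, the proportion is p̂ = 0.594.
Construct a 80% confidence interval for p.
(0.577, 0.611)

Proportion CI:
SE = √(p̂(1-p̂)/n) = √(0.594 · 0.406 / 1439) = 0.01295

z* = 1.282
Margin = z* · SE = 1.282 · 0.01295 = 0.0166

CI: 0.594 ± 0.0166 = (0.577, 0.611)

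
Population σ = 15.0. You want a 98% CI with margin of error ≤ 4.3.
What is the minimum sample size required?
n ≥ 66

For margin E ≤ 4.3:
n ≥ (z* · σ / E)²
n ≥ (2.326 · 15.0 / 4.3)²
n ≥ 65.84

Minimum n = 66 (rounding up)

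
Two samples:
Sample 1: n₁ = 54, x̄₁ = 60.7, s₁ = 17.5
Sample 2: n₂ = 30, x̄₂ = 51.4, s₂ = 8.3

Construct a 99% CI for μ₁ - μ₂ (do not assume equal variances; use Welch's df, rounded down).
(1.85, 16.75)

Difference: x̄₁ - x̄₂ = 9.30
SE = √(s₁²/n₁ + s₂²/n₂) = √(17.5²/54 + 8.3²/30) = 2.8227
df = 80.49 → 80 (Welch–Satterthwaite, rounded down)
t* = 2.639

CI: 9.30 ± 2.639 · 2.8227 = 9.30 ± 7.45 = (1.85, 16.75)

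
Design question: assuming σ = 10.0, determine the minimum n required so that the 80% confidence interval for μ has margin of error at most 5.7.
n ≥ 6

For margin E ≤ 5.7:
n ≥ (z* · σ / E)²
n ≥ (1.282 · 10.0 / 5.7)²
n ≥ 5.06

Minimum n = 6 (rounding up)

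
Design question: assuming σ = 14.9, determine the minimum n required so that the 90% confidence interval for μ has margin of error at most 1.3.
n ≥ 356

For margin E ≤ 1.3:
n ≥ (z* · σ / E)²
n ≥ (1.645 · 14.9 / 1.3)²
n ≥ 355.48

Minimum n = 356 (rounding up)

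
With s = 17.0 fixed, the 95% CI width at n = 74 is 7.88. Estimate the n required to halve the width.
n ≈ 296

CI width ∝ 1/√n
To reduce width by factor 2, need √n to grow by 2 → need 2² = 4 times as many samples.

Current: n = 74, width = 7.88
New: n = 296, width ≈ 3.89

Width reduced by factor of 7.88/3.89 = 2.03.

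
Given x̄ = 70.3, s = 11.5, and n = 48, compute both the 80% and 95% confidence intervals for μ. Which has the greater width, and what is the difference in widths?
95% CI is wider by 2.36

df = 47
80% CI: t* = 1.300, (68.14, 72.46), width = 2 · t* · s/√n = 4.32
95% CI: t* = 2.012, (66.96, 73.64), width = 2 · t* · s/√n = 6.68

The 95% CI is wider by 6.68 - 4.32 = 2.36.
Higher confidence requires a wider interval.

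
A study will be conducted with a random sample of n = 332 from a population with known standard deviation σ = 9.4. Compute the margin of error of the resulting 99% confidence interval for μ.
Margin of error = 1.33

Margin of error = z* · σ/√n
= 2.576 · 9.4/√332
= 2.576 · 9.4/18.2209
= 1.33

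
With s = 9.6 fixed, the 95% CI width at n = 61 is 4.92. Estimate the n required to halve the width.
n ≈ 244

CI width ∝ 1/√n
To reduce width by factor 2, need √n to grow by 2 → need 2² = 4 times as many samples.

Current: n = 61, width = 4.92
New: n = 244, width ≈ 2.42

Width reduced by factor of 4.92/2.42 = 2.03.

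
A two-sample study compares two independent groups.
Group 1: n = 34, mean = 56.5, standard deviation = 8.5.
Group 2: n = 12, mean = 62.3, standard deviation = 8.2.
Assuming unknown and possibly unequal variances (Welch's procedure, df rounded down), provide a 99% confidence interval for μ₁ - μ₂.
(-13.75, 2.15)

Difference: x̄₁ - x̄₂ = -5.80
SE = √(s₁²/n₁ + s₂²/n₂) = √(8.5²/34 + 8.2²/12) = 2.7800
df = 19.97 → 19 (Welch–Satterthwaite, rounded down)
t* = 2.861

CI: -5.80 ± 2.861 · 2.7800 = -5.80 ± 7.95 = (-13.75, 2.15)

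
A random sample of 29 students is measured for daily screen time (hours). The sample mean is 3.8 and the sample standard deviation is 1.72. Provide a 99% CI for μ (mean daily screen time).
(2.92, 4.68)

t-interval (σ unknown):
df = n - 1 = 28
t* = 2.763 for 99% confidence

Margin of error = t* · s/√n = 2.763 · 1.72/√29 = 0.88

CI: (2.92, 4.68)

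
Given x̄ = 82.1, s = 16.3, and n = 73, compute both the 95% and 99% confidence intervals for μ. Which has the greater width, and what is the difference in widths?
99% CI is wider by 2.50

df = 72
95% CI: t* = 1.993, (78.30, 85.90), width = 2 · t* · s/√n = 7.60
99% CI: t* = 2.646, (77.05, 87.15), width = 2 · t* · s/√n = 10.10

The 99% CI is wider by 10.10 - 7.60 = 2.50.
Higher confidence requires a wider interval.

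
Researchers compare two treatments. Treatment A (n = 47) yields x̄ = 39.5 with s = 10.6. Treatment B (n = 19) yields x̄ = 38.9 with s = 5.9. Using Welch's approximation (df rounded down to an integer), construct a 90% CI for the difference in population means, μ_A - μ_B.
(-2.84, 4.04)

Difference: x̄₁ - x̄₂ = 0.60
SE = √(s₁²/n₁ + s₂²/n₂) = √(10.6²/47 + 5.9²/19) = 2.0549
df = 57.39 → 57 (Welch–Satterthwaite, rounded down)
t* = 1.672

CI: 0.60 ± 1.672 · 2.0549 = 0.60 ± 3.44 = (-2.84, 4.04)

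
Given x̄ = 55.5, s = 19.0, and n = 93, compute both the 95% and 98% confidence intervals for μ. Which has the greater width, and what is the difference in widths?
98% CI is wider by 1.50

df = 92
95% CI: t* = 1.986, (51.59, 59.41), width = 2 · t* · s/√n = 7.83
98% CI: t* = 2.368, (50.83, 60.17), width = 2 · t* · s/√n = 9.33

The 98% CI is wider by 9.33 - 7.83 = 1.50.
Higher confidence requires a wider interval.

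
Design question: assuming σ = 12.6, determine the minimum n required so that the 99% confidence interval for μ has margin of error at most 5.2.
n ≥ 39

For margin E ≤ 5.2:
n ≥ (z* · σ / E)²
n ≥ (2.576 · 12.6 / 5.2)²
n ≥ 38.96

Minimum n = 39 (rounding up)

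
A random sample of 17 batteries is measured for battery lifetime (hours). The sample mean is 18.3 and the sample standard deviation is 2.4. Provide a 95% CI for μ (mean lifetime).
(17.07, 19.53)

t-interval (σ unknown):
df = n - 1 = 16
t* = 2.120 for 95% confidence

Margin of error = t* · s/√n = 2.120 · 2.4/√17 = 1.23

CI: (17.07, 19.53)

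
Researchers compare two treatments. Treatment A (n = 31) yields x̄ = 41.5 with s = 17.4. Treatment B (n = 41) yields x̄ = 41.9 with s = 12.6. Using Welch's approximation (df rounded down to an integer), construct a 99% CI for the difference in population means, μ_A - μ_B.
(-10.28, 9.48)

Difference: x̄₁ - x̄₂ = -0.40
SE = √(s₁²/n₁ + s₂²/n₂) = √(17.4²/31 + 12.6²/41) = 3.6931
df = 52.33 → 52 (Welch–Satterthwaite, rounded down)
t* = 2.674

CI: -0.40 ± 2.674 · 3.6931 = -0.40 ± 9.88 = (-10.28, 9.48)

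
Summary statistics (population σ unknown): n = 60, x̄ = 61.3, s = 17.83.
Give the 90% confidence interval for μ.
(57.45, 65.15)

t-interval (σ unknown):
df = n - 1 = 59
t* = 1.671 for 90% confidence

Margin of error = t* · s/√n = 1.671 · 17.83/√60 = 3.85

CI: (57.45, 65.15)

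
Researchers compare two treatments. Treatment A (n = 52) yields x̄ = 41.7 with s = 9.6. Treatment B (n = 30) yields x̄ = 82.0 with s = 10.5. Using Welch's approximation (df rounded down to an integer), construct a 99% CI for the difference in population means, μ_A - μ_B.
(-46.52, -34.08)

Difference: x̄₁ - x̄₂ = -40.30
SE = √(s₁²/n₁ + s₂²/n₂) = √(9.6²/52 + 10.5²/30) = 2.3339
df = 56.27 → 56 (Welch–Satterthwaite, rounded down)
t* = 2.667

CI: -40.30 ± 2.667 · 2.3339 = -40.30 ± 6.22 = (-46.52, -34.08)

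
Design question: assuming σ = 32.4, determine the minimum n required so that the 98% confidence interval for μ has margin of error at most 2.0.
n ≥ 1420

For margin E ≤ 2.0:
n ≥ (z* · σ / E)²
n ≥ (2.326 · 32.4 / 2.0)²
n ≥ 1419.87

Minimum n = 1420 (rounding up)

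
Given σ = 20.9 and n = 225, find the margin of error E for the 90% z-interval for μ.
Margin of error = 2.29

Margin of error = z* · σ/√n
= 1.645 · 20.9/√225
= 1.645 · 20.9/15.0000
= 2.29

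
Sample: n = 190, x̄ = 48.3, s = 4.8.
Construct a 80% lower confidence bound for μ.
μ ≥ 48.01

Lower bound (one-sided):
t* = 0.844 (one-sided for 80%)
Lower bound = x̄ - t* · s/√n = 48.3 - 0.844 · 4.8/√190 = 48.01

We are 80% confident that μ ≥ 48.01.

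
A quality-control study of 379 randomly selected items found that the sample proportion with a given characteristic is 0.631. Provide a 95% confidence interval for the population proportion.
(0.582, 0.680)

Proportion CI:
SE = √(p̂(1-p̂)/n) = √(0.631 · 0.369 / 379) = 0.02479

z* = 1.960
Margin = z* · SE = 1.960 · 0.02479 = 0.0486

CI: 0.631 ± 0.0486 = (0.582, 0.680)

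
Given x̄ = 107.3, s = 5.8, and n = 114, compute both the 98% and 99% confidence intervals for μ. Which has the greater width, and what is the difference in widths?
99% CI is wider by 0.29

df = 113
98% CI: t* = 2.360, (106.02, 108.58), width = 2 · t* · s/√n = 2.56
99% CI: t* = 2.620, (105.88, 108.72), width = 2 · t* · s/√n = 2.85

The 99% CI is wider by 2.85 - 2.56 = 0.29.
Higher confidence requires a wider interval.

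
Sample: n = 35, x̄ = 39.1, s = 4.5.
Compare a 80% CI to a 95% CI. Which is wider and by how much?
95% CI is wider by 1.10

df = 34
80% CI: t* = 1.307, (38.11, 40.09), width = 2 · t* · s/√n = 1.99
95% CI: t* = 2.032, (37.55, 40.65), width = 2 · t* · s/√n = 3.09

The 95% CI is wider by 3.09 - 1.99 = 1.10.
Higher confidence requires a wider interval.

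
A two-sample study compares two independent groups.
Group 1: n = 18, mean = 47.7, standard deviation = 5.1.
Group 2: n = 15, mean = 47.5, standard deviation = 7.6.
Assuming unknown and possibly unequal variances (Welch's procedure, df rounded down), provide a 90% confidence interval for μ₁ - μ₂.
(-3.74, 4.14)

Difference: x̄₁ - x̄₂ = 0.20
SE = √(s₁²/n₁ + s₂²/n₂) = √(5.1²/18 + 7.6²/15) = 2.3012
df = 23.73 → 23 (Welch–Satterthwaite, rounded down)
t* = 1.714

CI: 0.20 ± 1.714 · 2.3012 = 0.20 ± 3.94 = (-3.74, 4.14)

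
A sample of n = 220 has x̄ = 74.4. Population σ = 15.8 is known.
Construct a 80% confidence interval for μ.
(73.03, 75.77)

z-interval (σ known):
z* = 1.282 for 80% confidence

Margin of error = z* · σ/√n = 1.282 · 15.8/√220 = 1.37

CI: (74.4 - 1.37, 74.4 + 1.37) = (73.03, 75.77)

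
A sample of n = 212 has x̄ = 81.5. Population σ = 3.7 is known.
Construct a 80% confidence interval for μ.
(81.17, 81.83)

z-interval (σ known):
z* = 1.282 for 80% confidence

Margin of error = z* · σ/√n = 1.282 · 3.7/√212 = 0.33

CI: (81.5 - 0.33, 81.5 + 0.33) = (81.17, 81.83)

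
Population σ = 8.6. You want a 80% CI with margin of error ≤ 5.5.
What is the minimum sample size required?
n ≥ 5

For margin E ≤ 5.5:
n ≥ (z* · σ / E)²
n ≥ (1.282 · 8.6 / 5.5)²
n ≥ 4.02

Minimum n = 5 (rounding up)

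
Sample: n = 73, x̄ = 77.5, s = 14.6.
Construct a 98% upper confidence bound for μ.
μ ≤ 81.07

Upper bound (one-sided):
t* = 2.092 (one-sided for 98%)
Upper bound = x̄ + t* · s/√n = 77.5 + 2.092 · 14.6/√73 = 81.07

We are 98% confident that μ ≤ 81.07.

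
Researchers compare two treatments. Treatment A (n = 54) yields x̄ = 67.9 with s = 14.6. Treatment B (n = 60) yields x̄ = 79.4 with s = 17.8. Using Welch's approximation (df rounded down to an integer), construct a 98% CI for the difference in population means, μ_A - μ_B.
(-18.67, -4.33)

Difference: x̄₁ - x̄₂ = -11.50
SE = √(s₁²/n₁ + s₂²/n₂) = √(14.6²/54 + 17.8²/60) = 3.0378
df = 111.08 → 111 (Welch–Satterthwaite, rounded down)
t* = 2.360

CI: -11.50 ± 2.360 · 3.0378 = -11.50 ± 7.17 = (-18.67, -4.33)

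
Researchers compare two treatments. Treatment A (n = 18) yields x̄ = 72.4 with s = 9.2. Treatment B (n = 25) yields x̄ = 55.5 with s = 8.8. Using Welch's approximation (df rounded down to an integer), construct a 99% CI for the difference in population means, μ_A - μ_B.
(9.29, 24.51)

Difference: x̄₁ - x̄₂ = 16.90
SE = √(s₁²/n₁ + s₂²/n₂) = √(9.2²/18 + 8.8²/25) = 2.7928
df = 35.78 → 35 (Welch–Satterthwaite, rounded down)
t* = 2.724

CI: 16.90 ± 2.724 · 2.7928 = 16.90 ± 7.61 = (9.29, 24.51)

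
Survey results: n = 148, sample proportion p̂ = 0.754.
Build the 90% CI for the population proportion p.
(0.696, 0.812)

Proportion CI:
SE = √(p̂(1-p̂)/n) = √(0.754 · 0.246 / 148) = 0.03540

z* = 1.645
Margin = z* · SE = 1.645 · 0.03540 = 0.0582

CI: 0.754 ± 0.0582 = (0.696, 0.812)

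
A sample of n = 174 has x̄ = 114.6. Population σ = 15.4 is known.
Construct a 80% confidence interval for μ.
(113.10, 116.10)

z-interval (σ known):
z* = 1.282 for 80% confidence

Margin of error = z* · σ/√n = 1.282 · 15.4/√174 = 1.50

CI: (114.6 - 1.50, 114.6 + 1.50) = (113.10, 116.10)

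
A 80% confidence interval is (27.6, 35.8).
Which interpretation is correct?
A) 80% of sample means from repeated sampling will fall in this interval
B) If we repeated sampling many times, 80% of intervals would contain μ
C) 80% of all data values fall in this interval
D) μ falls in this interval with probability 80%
B

A) Wrong — coverage applies to intervals containing μ, not to future x̄ values.
B) Correct — this is the frequentist long-run coverage interpretation.
C) Wrong — a CI is about the parameter μ, not individual data values.
D) Wrong — μ is fixed; the randomness lives in the interval, not in μ.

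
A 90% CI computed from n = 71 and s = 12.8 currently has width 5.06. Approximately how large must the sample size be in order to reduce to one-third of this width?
n ≈ 639

CI width ∝ 1/√n
To reduce width by factor 3, need √n to grow by 3 → need 3² = 9 times as many samples.

Current: n = 71, width = 5.06
New: n = 639, width ≈ 1.67

Width reduced by factor of 5.06/1.67 = 3.03.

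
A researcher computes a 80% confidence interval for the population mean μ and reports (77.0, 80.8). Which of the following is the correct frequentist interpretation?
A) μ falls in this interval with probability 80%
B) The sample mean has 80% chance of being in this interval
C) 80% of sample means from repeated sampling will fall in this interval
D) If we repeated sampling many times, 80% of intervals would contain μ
D

A) Wrong — μ is fixed; the randomness lives in the interval, not in μ.
B) Wrong — x̄ is observed and sits in the interval by construction.
C) Wrong — coverage applies to intervals containing μ, not to future x̄ values.
D) Correct — this is the frequentist long-run coverage interpretation.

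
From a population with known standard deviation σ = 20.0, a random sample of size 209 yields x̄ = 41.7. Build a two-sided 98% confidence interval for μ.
(38.48, 44.92)

z-interval (σ known):
z* = 2.326 for 98% confidence

Margin of error = z* · σ/√n = 2.326 · 20.0/√209 = 3.22

CI: (41.7 - 3.22, 41.7 + 3.22) = (38.48, 44.92)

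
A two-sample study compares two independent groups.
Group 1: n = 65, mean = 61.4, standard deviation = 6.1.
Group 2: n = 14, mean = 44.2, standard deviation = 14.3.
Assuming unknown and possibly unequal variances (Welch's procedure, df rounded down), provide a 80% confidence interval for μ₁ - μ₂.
(11.96, 22.44)

Difference: x̄₁ - x̄₂ = 17.20
SE = √(s₁²/n₁ + s₂²/n₂) = √(6.1²/65 + 14.3²/14) = 3.8960
df = 14.03 → 14 (Welch–Satterthwaite, rounded down)
t* = 1.345

CI: 17.20 ± 1.345 · 3.8960 = 17.20 ± 5.24 = (11.96, 22.44)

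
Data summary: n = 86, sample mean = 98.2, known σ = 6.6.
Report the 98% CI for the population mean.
(96.54, 99.86)

z-interval (σ known):
z* = 2.326 for 98% confidence

Margin of error = z* · σ/√n = 2.326 · 6.6/√86 = 1.66

CI: (98.2 - 1.66, 98.2 + 1.66) = (96.54, 99.86)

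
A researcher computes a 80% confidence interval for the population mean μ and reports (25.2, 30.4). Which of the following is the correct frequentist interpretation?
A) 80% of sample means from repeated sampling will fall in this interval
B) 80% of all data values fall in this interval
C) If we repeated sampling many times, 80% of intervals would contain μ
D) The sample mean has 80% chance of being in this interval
C

A) Wrong — coverage applies to intervals containing μ, not to future x̄ values.
B) Wrong — a CI is about the parameter μ, not individual data values.
C) Correct — this is the frequentist long-run coverage interpretation.
D) Wrong — x̄ is observed and sits in the interval by construction.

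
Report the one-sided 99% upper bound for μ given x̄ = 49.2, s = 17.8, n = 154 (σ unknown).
μ ≤ 52.57

Upper bound (one-sided):
t* = 2.351 (one-sided for 99%)
Upper bound = x̄ + t* · s/√n = 49.2 + 2.351 · 17.8/√154 = 52.57

We are 99% confident that μ ≤ 52.57.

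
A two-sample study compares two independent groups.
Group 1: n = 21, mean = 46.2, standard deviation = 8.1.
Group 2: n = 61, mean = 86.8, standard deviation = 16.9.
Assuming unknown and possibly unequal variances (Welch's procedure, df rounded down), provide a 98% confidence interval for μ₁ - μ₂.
(-47.25, -33.95)

Difference: x̄₁ - x̄₂ = -40.60
SE = √(s₁²/n₁ + s₂²/n₂) = √(8.1²/21 + 16.9²/61) = 2.7940
df = 71.41 → 71 (Welch–Satterthwaite, rounded down)
t* = 2.380

CI: -40.60 ± 2.380 · 2.7940 = -40.60 ± 6.65 = (-47.25, -33.95)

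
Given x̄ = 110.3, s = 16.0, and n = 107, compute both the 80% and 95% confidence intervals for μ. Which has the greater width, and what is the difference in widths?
95% CI is wider by 2.14

df = 106
80% CI: t* = 1.290, (108.30, 112.30), width = 2 · t* · s/√n = 3.99
95% CI: t* = 1.983, (107.23, 113.37), width = 2 · t* · s/√n = 6.13

The 95% CI is wider by 6.13 - 3.99 = 2.14.
Higher confidence requires a wider interval.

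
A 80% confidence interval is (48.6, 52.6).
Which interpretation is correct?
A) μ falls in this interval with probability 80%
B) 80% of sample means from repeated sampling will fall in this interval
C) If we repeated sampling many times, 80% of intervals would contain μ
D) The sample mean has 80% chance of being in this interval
C

A) Wrong — μ is fixed; the randomness lives in the interval, not in μ.
B) Wrong — coverage applies to intervals containing μ, not to future x̄ values.
C) Correct — this is the frequentist long-run coverage interpretation.
D) Wrong — x̄ is observed and sits in the interval by construction.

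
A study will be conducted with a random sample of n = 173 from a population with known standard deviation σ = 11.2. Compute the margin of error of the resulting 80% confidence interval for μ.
Margin of error = 1.09

Margin of error = z* · σ/√n
= 1.282 · 11.2/√173
= 1.282 · 11.2/13.1529
= 1.09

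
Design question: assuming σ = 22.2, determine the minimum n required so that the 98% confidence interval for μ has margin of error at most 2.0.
n ≥ 667

For margin E ≤ 2.0:
n ≥ (z* · σ / E)²
n ≥ (2.326 · 22.2 / 2.0)²
n ≥ 666.60

Minimum n = 667 (rounding up)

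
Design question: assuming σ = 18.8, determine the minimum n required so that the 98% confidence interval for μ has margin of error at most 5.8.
n ≥ 57

For margin E ≤ 5.8:
n ≥ (z* · σ / E)²
n ≥ (2.326 · 18.8 / 5.8)²
n ≥ 56.84

Minimum n = 57 (rounding up)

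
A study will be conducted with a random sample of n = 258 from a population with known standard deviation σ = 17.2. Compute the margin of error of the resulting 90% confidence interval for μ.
Margin of error = 1.76

Margin of error = z* · σ/√n
= 1.645 · 17.2/√258
= 1.645 · 17.2/16.0624
= 1.76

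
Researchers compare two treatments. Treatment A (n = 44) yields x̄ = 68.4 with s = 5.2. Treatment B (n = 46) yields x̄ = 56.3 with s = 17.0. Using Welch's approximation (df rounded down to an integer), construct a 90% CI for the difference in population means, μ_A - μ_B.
(7.70, 16.50)

Difference: x̄₁ - x̄₂ = 12.10
SE = √(s₁²/n₁ + s₂²/n₂) = √(5.2²/44 + 17.0²/46) = 2.6262
df = 53.70 → 53 (Welch–Satterthwaite, rounded down)
t* = 1.674

CI: 12.10 ± 1.674 · 2.6262 = 12.10 ± 4.40 = (7.70, 16.50)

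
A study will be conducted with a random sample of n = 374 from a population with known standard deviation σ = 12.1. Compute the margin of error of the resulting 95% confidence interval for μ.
Margin of error = 1.23

Margin of error = z* · σ/√n
= 1.960 · 12.1/√374
= 1.960 · 12.1/19.3391
= 1.23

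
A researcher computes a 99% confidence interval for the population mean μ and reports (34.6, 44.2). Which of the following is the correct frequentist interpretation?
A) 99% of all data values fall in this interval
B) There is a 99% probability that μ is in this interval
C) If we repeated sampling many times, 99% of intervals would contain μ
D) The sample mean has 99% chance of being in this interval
C

A) Wrong — a CI is about the parameter μ, not individual data values.
B) Wrong — μ is fixed; the randomness lives in the interval, not in μ.
C) Correct — this is the frequentist long-run coverage interpretation.
D) Wrong — x̄ is observed and sits in the interval by construction.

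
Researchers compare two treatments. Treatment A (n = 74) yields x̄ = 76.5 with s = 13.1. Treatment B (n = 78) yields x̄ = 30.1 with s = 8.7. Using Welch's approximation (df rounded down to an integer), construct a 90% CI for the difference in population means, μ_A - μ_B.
(43.39, 49.41)

Difference: x̄₁ - x̄₂ = 46.40
SE = √(s₁²/n₁ + s₂²/n₂) = √(13.1²/74 + 8.7²/78) = 1.8137
df = 125.96 → 125 (Welch–Satterthwaite, rounded down)
t* = 1.657

CI: 46.40 ± 1.657 · 1.8137 = 46.40 ± 3.01 = (43.39, 49.41)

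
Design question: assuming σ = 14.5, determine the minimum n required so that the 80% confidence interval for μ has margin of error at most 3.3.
n ≥ 32

For margin E ≤ 3.3:
n ≥ (z* · σ / E)²
n ≥ (1.282 · 14.5 / 3.3)²
n ≥ 31.73

Minimum n = 32 (rounding up)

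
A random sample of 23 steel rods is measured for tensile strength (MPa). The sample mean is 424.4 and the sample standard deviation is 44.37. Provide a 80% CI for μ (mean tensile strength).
(412.18, 436.62)

t-interval (σ unknown):
df = n - 1 = 22
t* = 1.321 for 80% confidence

Margin of error = t* · s/√n = 1.321 · 44.37/√23 = 12.22

CI: (412.18, 436.62)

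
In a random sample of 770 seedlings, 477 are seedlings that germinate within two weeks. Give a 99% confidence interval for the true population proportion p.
(0.574, 0.665)

Proportion CI:
p̂ = 477/770 = 0.61948
SE = √(p̂(1-p̂)/n) = √(0.61948 · 0.38052 / 770) = 0.01750

z* = 2.576
Margin = z* · SE = 2.576 · 0.01750 = 0.0451

CI: 0.61948 ± 0.0451 = (0.574, 0.665)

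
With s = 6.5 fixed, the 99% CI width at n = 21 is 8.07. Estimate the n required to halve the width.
n ≈ 84

CI width ∝ 1/√n
To reduce width by factor 2, need √n to grow by 2 → need 2² = 4 times as many samples.

Current: n = 21, width = 8.07
New: n = 84, width ≈ 3.74

Width reduced by factor of 8.07/3.74 = 2.16.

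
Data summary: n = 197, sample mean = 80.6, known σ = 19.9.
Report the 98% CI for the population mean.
(77.30, 83.90)

z-interval (σ known):
z* = 2.326 for 98% confidence

Margin of error = z* · σ/√n = 2.326 · 19.9/√197 = 3.30

CI: (80.6 - 3.30, 80.6 + 3.30) = (77.30, 83.90)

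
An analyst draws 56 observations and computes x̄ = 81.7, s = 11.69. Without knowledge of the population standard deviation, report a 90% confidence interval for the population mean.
(79.09, 84.31)

t-interval (σ unknown):
df = n - 1 = 55
t* = 1.673 for 90% confidence

Margin of error = t* · s/√n = 1.673 · 11.69/√56 = 2.61

CI: (79.09, 84.31)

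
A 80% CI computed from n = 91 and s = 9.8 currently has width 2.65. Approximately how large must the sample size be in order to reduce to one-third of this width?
n ≈ 819

CI width ∝ 1/√n
To reduce width by factor 3, need √n to grow by 3 → need 3² = 9 times as many samples.

Current: n = 91, width = 2.65
New: n = 819, width ≈ 0.88

Width reduced by factor of 2.65/0.88 = 3.01.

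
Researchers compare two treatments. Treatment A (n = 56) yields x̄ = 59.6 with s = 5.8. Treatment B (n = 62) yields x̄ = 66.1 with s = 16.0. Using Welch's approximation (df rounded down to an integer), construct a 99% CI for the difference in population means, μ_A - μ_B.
(-12.24, -0.76)

Difference: x̄₁ - x̄₂ = -6.50
SE = √(s₁²/n₁ + s₂²/n₂) = √(5.8²/56 + 16.0²/62) = 2.1748
df = 78.20 → 78 (Welch–Satterthwaite, rounded down)
t* = 2.640

CI: -6.50 ± 2.640 · 2.1748 = -6.50 ± 5.74 = (-12.24, -0.76)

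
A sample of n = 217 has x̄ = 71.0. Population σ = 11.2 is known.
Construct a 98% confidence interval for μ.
(69.23, 72.77)

z-interval (σ known):
z* = 2.326 for 98% confidence

Margin of error = z* · σ/√n = 2.326 · 11.2/√217 = 1.77

CI: (71.0 - 1.77, 71.0 + 1.77) = (69.23, 72.77)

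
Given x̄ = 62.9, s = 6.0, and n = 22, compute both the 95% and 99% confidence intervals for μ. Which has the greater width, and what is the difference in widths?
99% CI is wider by 1.92

df = 21
95% CI: t* = 2.080, (60.24, 65.56), width = 2 · t* · s/√n = 5.32
99% CI: t* = 2.831, (59.28, 66.52), width = 2 · t* · s/√n = 7.24

The 99% CI is wider by 7.24 - 5.32 = 1.92.
Higher confidence requires a wider interval.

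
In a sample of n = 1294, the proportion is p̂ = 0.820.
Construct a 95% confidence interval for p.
(0.799, 0.841)

Proportion CI:
SE = √(p̂(1-p̂)/n) = √(0.820 · 0.180 / 1294) = 0.01068

z* = 1.960
Margin = z* · SE = 1.960 · 0.01068 = 0.0209

CI: 0.820 ± 0.0209 = (0.799, 0.841)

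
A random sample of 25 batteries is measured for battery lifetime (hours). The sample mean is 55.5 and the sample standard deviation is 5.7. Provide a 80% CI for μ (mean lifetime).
(54.00, 57.00)

t-interval (σ unknown):
df = n - 1 = 24
t* = 1.318 for 80% confidence

Margin of error = t* · s/√n = 1.318 · 5.7/√25 = 1.50

CI: (54.00, 57.00)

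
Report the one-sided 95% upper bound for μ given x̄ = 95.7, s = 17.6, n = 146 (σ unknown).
μ ≤ 98.11

Upper bound (one-sided):
t* = 1.655 (one-sided for 95%)
Upper bound = x̄ + t* · s/√n = 95.7 + 1.655 · 17.6/√146 = 98.11

We are 95% confident that μ ≤ 98.11.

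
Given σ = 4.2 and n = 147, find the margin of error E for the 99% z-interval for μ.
Margin of error = 0.89

Margin of error = z* · σ/√n
= 2.576 · 4.2/√147
= 2.576 · 4.2/12.1244
= 0.89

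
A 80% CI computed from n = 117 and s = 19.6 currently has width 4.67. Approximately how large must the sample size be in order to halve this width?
n ≈ 468

CI width ∝ 1/√n
To reduce width by factor 2, need √n to grow by 2 → need 2² = 4 times as many samples.

Current: n = 117, width = 4.67
New: n = 468, width ≈ 2.32

Width reduced by factor of 4.67/2.32 = 2.01.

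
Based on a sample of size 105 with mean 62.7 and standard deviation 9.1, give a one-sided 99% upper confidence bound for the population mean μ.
μ ≤ 64.80

Upper bound (one-sided):
t* = 2.363 (one-sided for 99%)
Upper bound = x̄ + t* · s/√n = 62.7 + 2.363 · 9.1/√105 = 64.80

We are 99% confident that μ ≤ 64.80.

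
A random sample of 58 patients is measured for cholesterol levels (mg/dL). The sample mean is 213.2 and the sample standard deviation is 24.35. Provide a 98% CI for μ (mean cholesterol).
(205.55, 220.85)

t-interval (σ unknown):
df = n - 1 = 57
t* = 2.394 for 98% confidence

Margin of error = t* · s/√n = 2.394 · 24.35/√58 = 7.65

CI: (205.55, 220.85)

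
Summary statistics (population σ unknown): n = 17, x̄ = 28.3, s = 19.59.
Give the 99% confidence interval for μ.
(14.42, 42.18)

t-interval (σ unknown):
df = n - 1 = 16
t* = 2.921 for 99% confidence

Margin of error = t* · s/√n = 2.921 · 19.59/√17 = 13.88

CI: (14.42, 42.18)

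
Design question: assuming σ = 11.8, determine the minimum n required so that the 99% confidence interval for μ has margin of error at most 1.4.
n ≥ 472

For margin E ≤ 1.4:
n ≥ (z* · σ / E)²
n ≥ (2.576 · 11.8 / 1.4)²
n ≥ 471.41

Minimum n = 472 (rounding up)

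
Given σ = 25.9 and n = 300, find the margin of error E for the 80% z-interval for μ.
Margin of error = 1.92

Margin of error = z* · σ/√n
= 1.282 · 25.9/√300
= 1.282 · 25.9/17.3205
= 1.92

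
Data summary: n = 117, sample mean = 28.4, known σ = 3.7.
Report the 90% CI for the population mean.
(27.84, 28.96)

z-interval (σ known):
z* = 1.645 for 90% confidence

Margin of error = z* · σ/√n = 1.645 · 3.7/√117 = 0.56

CI: (28.4 - 0.56, 28.4 + 0.56) = (27.84, 28.96)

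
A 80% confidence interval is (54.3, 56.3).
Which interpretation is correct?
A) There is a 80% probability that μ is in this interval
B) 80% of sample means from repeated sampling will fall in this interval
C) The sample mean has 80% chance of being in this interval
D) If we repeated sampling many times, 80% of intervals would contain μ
D

A) Wrong — μ is fixed; the randomness lives in the interval, not in μ.
B) Wrong — coverage applies to intervals containing μ, not to future x̄ values.
C) Wrong — x̄ is observed and sits in the interval by construction.
D) Correct — this is the frequentist long-run coverage interpretation.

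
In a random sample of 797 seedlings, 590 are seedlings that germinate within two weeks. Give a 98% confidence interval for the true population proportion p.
(0.704, 0.776)

Proportion CI:
p̂ = 590/797 = 0.74028
SE = √(p̂(1-p̂)/n) = √(0.74028 · 0.25972 / 797) = 0.01553

z* = 2.326
Margin = z* · SE = 2.326 · 0.01553 = 0.0361

CI: 0.74028 ± 0.0361 = (0.704, 0.776)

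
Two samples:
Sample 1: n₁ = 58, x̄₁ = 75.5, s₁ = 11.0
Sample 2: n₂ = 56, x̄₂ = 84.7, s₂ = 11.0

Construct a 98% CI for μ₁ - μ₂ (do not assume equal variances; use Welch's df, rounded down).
(-14.06, -4.34)

Difference: x̄₁ - x̄₂ = -9.20
SE = √(s₁²/n₁ + s₂²/n₂) = √(11.0²/58 + 11.0²/56) = 2.0608
df = 111.86 → 111 (Welch–Satterthwaite, rounded down)
t* = 2.360

CI: -9.20 ± 2.360 · 2.0608 = -9.20 ± 4.86 = (-14.06, -4.34)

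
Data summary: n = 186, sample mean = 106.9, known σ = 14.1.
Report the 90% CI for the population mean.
(105.20, 108.60)

z-interval (σ known):
z* = 1.645 for 90% confidence

Margin of error = z* · σ/√n = 1.645 · 14.1/√186 = 1.70

CI: (106.9 - 1.70, 106.9 + 1.70) = (105.20, 108.60)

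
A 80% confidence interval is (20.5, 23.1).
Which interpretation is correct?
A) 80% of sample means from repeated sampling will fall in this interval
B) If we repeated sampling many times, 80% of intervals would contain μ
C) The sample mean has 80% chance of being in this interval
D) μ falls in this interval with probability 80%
B

A) Wrong — coverage applies to intervals containing μ, not to future x̄ values.
B) Correct — this is the frequentist long-run coverage interpretation.
C) Wrong — x̄ is observed and sits in the interval by construction.
D) Wrong — μ is fixed; the randomness lives in the interval, not in μ.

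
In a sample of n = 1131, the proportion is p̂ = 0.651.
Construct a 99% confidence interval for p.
(0.614, 0.688)

Proportion CI:
SE = √(p̂(1-p̂)/n) = √(0.651 · 0.349 / 1131) = 0.01417

z* = 2.576
Margin = z* · SE = 2.576 · 0.01417 = 0.0365

CI: 0.651 ± 0.0365 = (0.614, 0.688)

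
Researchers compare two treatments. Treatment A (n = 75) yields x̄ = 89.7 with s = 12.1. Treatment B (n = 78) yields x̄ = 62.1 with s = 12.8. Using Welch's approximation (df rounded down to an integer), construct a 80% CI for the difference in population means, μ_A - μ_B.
(25.01, 30.19)

Difference: x̄₁ - x̄₂ = 27.60
SE = √(s₁²/n₁ + s₂²/n₂) = √(12.1²/75 + 12.8²/78) = 2.0131
df = 150.96 → 150 (Welch–Satterthwaite, rounded down)
t* = 1.287

CI: 27.60 ± 1.287 · 2.0131 = 27.60 ± 2.59 = (25.01, 30.19)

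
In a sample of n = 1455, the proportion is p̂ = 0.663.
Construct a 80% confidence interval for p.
(0.647, 0.679)

Proportion CI:
SE = √(p̂(1-p̂)/n) = √(0.663 · 0.337 / 1455) = 0.01239

z* = 1.282
Margin = z* · SE = 1.282 · 0.01239 = 0.0159

CI: 0.663 ± 0.0159 = (0.647, 0.679)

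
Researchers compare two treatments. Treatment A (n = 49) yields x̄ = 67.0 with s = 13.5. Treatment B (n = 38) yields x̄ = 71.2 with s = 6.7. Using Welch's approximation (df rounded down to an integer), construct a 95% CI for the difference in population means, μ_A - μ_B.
(-8.61, 0.21)

Difference: x̄₁ - x̄₂ = -4.20
SE = √(s₁²/n₁ + s₂²/n₂) = √(13.5²/49 + 6.7²/38) = 2.2138
df = 73.69 → 73 (Welch–Satterthwaite, rounded down)
t* = 1.993

CI: -4.20 ± 1.993 · 2.2138 = -4.20 ± 4.41 = (-8.61, 0.21)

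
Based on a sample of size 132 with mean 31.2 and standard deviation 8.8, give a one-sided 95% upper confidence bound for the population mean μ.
μ ≤ 32.47

Upper bound (one-sided):
t* = 1.657 (one-sided for 95%)
Upper bound = x̄ + t* · s/√n = 31.2 + 1.657 · 8.8/√132 = 32.47

We are 95% confident that μ ≤ 32.47.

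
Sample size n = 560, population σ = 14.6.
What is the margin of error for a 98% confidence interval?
Margin of error = 1.44

Margin of error = z* · σ/√n
= 2.326 · 14.6/√560
= 2.326 · 14.6/23.6643
= 1.44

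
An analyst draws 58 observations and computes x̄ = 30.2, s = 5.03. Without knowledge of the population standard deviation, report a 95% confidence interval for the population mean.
(28.88, 31.52)

t-interval (σ unknown):
df = n - 1 = 57
t* = 2.002 for 95% confidence

Margin of error = t* · s/√n = 2.002 · 5.03/√58 = 1.32

CI: (28.88, 31.52)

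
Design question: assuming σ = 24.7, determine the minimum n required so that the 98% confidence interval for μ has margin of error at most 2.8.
n ≥ 422

For margin E ≤ 2.8:
n ≥ (z* · σ / E)²
n ≥ (2.326 · 24.7 / 2.8)²
n ≥ 421.01

Minimum n = 422 (rounding up)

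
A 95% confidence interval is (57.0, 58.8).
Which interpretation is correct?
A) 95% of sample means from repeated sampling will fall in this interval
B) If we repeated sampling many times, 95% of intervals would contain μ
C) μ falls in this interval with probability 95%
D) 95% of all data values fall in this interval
B

A) Wrong — coverage applies to intervals containing μ, not to future x̄ values.
B) Correct — this is the frequentist long-run coverage interpretation.
C) Wrong — μ is fixed; the randomness lives in the interval, not in μ.
D) Wrong — a CI is about the parameter μ, not individual data values.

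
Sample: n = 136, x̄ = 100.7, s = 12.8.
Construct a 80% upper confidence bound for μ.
μ ≤ 101.63

Upper bound (one-sided):
t* = 0.844 (one-sided for 80%)
Upper bound = x̄ + t* · s/√n = 100.7 + 0.844 · 12.8/√136 = 101.63

We are 80% confident that μ ≤ 101.63.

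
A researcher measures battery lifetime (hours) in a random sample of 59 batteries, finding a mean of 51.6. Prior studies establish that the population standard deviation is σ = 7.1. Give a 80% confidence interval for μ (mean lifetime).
(50.41, 52.79)

z-interval (σ known):
z* = 1.282 for 80% confidence

Margin of error = z* · σ/√n = 1.282 · 7.1/√59 = 1.19

CI: (51.6 - 1.19, 51.6 + 1.19) = (50.41, 52.79)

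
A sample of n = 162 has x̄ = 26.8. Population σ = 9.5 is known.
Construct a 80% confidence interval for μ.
(25.84, 27.76)

z-interval (σ known):
z* = 1.282 for 80% confidence

Margin of error = z* · σ/√n = 1.282 · 9.5/√162 = 0.96

CI: (26.8 - 0.96, 26.8 + 0.96) = (25.84, 27.76)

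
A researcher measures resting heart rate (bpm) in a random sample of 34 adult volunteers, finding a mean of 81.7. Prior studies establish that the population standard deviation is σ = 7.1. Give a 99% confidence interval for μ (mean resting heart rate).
(78.56, 84.84)

z-interval (σ known):
z* = 2.576 for 99% confidence

Margin of error = z* · σ/√n = 2.576 · 7.1/√34 = 3.14

CI: (81.7 - 3.14, 81.7 + 3.14) = (78.56, 84.84)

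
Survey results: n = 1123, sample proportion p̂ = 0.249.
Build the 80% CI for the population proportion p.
(0.232, 0.266)

Proportion CI:
SE = √(p̂(1-p̂)/n) = √(0.249 · 0.751 / 1123) = 0.01290

z* = 1.282
Margin = z* · SE = 1.282 · 0.01290 = 0.0165

CI: 0.249 ± 0.0165 = (0.232, 0.266)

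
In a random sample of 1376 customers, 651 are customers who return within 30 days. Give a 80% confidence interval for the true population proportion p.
(0.456, 0.490)

Proportion CI:
p̂ = 651/1376 = 0.47311
SE = √(p̂(1-p̂)/n) = √(0.47311 · 0.52689 / 1376) = 0.01346

z* = 1.282
Margin = z* · SE = 1.282 · 0.01346 = 0.0173

CI: 0.47311 ± 0.0173 = (0.456, 0.490)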